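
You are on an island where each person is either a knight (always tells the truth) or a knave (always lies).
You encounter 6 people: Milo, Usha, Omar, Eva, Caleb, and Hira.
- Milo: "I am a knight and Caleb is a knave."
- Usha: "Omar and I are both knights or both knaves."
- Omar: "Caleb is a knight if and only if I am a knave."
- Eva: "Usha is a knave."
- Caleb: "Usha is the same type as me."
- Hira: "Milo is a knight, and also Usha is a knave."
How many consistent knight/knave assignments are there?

2

Consistent assignments:
  Milo=knight, Usha=knight, Omar=knight, Eva=knave, Caleb=knave, Hira=knave
  Milo=knave, Usha=knight, Omar=knight, Eva=knave, Caleb=knave, Hira=knave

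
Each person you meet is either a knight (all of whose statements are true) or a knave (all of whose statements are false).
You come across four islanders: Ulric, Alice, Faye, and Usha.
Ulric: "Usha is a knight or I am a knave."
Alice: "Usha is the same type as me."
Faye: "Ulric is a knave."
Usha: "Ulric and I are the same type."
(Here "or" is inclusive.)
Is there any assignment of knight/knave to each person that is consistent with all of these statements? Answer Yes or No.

Yes

One consistent assignment: Ulric=knight, Alice=knight, Faye=knave, Usha=knight.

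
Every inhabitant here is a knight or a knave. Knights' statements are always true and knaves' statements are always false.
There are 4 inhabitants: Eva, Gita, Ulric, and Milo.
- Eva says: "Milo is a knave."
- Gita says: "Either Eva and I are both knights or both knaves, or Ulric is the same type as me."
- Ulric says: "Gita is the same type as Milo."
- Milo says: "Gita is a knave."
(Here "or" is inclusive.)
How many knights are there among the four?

2

The unique consistent assignment is Eva=knight, Gita=knight, Ulric=knave, Milo=knave.
That has 2 knights.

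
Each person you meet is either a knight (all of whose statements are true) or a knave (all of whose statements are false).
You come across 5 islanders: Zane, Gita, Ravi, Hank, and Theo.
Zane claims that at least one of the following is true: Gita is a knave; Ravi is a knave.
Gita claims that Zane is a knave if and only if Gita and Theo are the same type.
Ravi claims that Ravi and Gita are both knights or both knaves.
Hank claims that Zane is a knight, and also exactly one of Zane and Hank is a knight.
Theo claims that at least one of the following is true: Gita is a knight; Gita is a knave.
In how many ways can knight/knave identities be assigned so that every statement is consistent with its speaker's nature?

1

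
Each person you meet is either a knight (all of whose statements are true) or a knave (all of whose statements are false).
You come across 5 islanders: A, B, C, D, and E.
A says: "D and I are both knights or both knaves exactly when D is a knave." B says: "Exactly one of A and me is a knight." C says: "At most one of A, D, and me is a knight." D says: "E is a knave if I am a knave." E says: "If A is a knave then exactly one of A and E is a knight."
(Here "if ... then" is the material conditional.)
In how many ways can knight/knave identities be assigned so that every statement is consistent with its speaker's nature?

0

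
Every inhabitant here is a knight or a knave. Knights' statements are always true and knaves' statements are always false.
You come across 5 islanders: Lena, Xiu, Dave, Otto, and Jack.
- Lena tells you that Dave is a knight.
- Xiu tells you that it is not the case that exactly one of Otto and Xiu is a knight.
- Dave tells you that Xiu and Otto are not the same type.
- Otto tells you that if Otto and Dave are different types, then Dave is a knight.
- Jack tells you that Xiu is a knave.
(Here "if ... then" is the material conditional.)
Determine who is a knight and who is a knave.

Lena is a knight, Xiu is a knave, Dave is a knight, Otto is a knight, and Jack is a knight.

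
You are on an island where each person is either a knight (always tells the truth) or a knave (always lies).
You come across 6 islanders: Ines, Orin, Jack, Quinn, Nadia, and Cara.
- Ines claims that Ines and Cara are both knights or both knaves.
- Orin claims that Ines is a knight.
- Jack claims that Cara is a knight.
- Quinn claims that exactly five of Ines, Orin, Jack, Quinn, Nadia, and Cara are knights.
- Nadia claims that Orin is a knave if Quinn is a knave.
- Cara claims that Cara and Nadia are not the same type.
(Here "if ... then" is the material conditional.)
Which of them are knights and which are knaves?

Ines is a knight, Orin is a knight, Jack is a knight, Quinn is a knave, Nadia is a knave, and Cara is a knight.

Since Ines is a knight, "Ines and Cara are both knights or both knaves" needs to be true, which holds.
As a knight, Orin's statement "Ines is a knight" should be true; it is.
Since Jack is a knight, "Cara is a knight" needs to be true, which holds.
Quinn is a knave, and the claim "exactly five of Ines, Orin, Jack, Quinn, Nadia, and Cara are knights" is indeed False.
Nadia is a knave, so "Orin is a knave if Quinn is a knave" must be False — and it is.
As a knight, Cara's statement "Cara and Nadia are not the same type" should be true; it is.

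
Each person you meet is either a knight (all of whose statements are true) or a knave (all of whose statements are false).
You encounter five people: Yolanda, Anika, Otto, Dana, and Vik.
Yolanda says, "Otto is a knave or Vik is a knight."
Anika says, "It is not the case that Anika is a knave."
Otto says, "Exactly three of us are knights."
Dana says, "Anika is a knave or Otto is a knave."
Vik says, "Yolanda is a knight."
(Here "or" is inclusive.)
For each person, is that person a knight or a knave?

Yolanda (knight): "Otto is a knave or Vik is a knight" — True. ✓
Anika is a knight, and the claim "it is not the case that Anika is a knave" is indeed True.
Since Otto is a knave, "exactly three of us are knights" needs to be false, which holds.
Since Dana is a knight, "Anika is a knave or Otto is a knave" needs to be True, which holds.
Vik is a knight, and the claim "Yolanda is a knight" is indeed True.

Yolanda is a knight, Anika is a knight, Otto is a knave, Dana is a knight, and Vik is a knight.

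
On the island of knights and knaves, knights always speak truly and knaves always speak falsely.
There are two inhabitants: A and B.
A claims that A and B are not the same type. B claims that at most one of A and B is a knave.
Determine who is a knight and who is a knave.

As a knave, A's statement "A and B are not the same type" should be false; it is.
As a knave, B's statement "at most one of A and B is a knave" should be false; it is.

A is a knave and B is a knave.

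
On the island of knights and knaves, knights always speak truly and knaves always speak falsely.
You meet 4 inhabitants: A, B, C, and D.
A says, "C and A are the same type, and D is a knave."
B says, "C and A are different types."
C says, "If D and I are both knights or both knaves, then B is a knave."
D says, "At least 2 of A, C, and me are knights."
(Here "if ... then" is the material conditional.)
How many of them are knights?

The unique consistent assignment is A=knave, B=knight, C=knight, D=knave.
That has 2 knights.

2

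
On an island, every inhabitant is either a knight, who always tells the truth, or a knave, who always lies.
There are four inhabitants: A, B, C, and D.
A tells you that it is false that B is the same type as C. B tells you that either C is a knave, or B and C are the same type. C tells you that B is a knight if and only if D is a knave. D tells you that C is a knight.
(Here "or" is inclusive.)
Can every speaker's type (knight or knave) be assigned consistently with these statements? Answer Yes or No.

Yes

One consistent assignment: A=knight, B=knave, C=knight, D=knight.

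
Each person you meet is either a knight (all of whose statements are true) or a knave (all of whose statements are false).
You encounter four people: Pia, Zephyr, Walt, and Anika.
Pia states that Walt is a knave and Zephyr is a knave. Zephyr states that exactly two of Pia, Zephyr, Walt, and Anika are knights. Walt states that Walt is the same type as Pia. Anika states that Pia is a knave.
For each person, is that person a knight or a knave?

Suppose Pia is a knave. Then Pia's statement "Walt is a knave and Zephyr is a knave" would have to be false. Checking the 8 ways to assign the others, none is consistent with every speaker.
(For instance, with Zephyr=knave, Walt=knave, Anika=knave, Pia's claim "Walt is a knave and Zephyr is a knave" comes out true where it would need to be false.)
So Pia must be a knight, making "Walt is a knave and Zephyr is a knave" true. Taking Pia=knight, Zephyr=knave, Walt=knave, Anika=knave, each remaining statement checks out:
  Zephyr (knave): "exactly two of Pia, Zephyr, Walt, and Anika are knights" — false. ✓
  Walt (knave): "Walt is the same type as Pia" — false. ✓
  Anika (knave): "Pia is a knave" — false. ✓
This is the unique consistent assignment.

Pia is a knight, Zephyr is a knave, Walt is a knave, and Anika is a knave.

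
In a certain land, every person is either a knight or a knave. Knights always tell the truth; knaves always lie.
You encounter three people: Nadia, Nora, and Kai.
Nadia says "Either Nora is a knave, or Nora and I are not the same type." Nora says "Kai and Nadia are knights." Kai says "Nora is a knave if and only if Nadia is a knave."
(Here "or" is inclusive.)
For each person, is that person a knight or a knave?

Nadia is a knight, Nora is a knave, and Kai is a knave.

Nadia is a knight; "either Nora is a knave, or Nora and I are not the same type" is true, as required.
Since Nora is a knave, "Kai and Nadia are knights" needs to be false, which holds.
Kai is a knave, and the claim "Nora is a knave if and only if Nadia is a knave" is indeed false.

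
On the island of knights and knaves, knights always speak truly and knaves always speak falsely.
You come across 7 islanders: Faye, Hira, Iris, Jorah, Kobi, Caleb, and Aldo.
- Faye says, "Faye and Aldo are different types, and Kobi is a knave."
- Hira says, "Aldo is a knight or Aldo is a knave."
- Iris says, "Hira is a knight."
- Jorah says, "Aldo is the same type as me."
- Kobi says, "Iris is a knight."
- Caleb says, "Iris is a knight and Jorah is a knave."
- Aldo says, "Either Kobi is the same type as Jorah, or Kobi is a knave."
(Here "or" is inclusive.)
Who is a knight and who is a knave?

Knights: Hira, Iris, Jorah, Kobi, and Aldo. Knaves: Faye and Caleb.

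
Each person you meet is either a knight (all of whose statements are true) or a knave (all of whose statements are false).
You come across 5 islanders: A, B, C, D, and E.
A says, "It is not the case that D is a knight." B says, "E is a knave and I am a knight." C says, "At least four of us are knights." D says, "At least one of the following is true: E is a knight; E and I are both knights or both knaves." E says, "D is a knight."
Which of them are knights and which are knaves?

Knights: D and E. Knaves: A, B, and C.

A is a knave; "it is not the case that D is a knight" is false, as required.
B is a knave, so "E is a knave and I am a knight" must be false — and it is.
C is a knave, so "at least four of us are knights" must be false — and it is.
D is a knight, so "at least one of the following is true: E is a knight; E and I are both knights or both knaves" must be true — and it is.
E (knight): "D is a knight" — true. ✓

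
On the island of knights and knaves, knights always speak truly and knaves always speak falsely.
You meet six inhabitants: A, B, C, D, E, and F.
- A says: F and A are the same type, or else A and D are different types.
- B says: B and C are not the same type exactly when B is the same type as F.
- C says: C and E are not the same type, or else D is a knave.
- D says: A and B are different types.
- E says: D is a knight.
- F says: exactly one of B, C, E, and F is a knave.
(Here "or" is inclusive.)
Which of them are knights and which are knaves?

A is a knight, B is a knight, C is a knight, D is a knave, E is a knave, and F is a knave.

As a knight, A's statement "F and A are the same type, or else A and D are different types" should be true; it is.
B (knight): "B and C are not the same type exactly when B is the same type as F" — true. ✓
C is a knight; "C and E are not the same type, or else D is a knave" is true, as required.
D is a knave, and the claim "A and B are different types" is indeed false.
E is a knave, so "D is a knight" must be false — and it is.
F is a knave, and the claim "exactly one of B, C, E, and F is a knave" is indeed false.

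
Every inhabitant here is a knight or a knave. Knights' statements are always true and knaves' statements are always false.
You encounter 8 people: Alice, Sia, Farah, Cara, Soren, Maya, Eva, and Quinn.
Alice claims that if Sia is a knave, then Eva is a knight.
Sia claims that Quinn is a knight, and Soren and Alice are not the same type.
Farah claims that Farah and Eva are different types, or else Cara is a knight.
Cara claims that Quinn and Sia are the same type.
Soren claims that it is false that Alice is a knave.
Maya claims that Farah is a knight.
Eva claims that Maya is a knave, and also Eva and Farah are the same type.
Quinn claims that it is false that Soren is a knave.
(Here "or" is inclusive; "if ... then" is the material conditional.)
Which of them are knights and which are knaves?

Alice is a knave, Sia is a knave, Farah is a knight, Cara is a knight, Soren is a knave, Maya is a knight, Eva is a knave, and Quinn is a knave.

Alice is a knave, so "if Sia is a knave, then Eva is a knight" must be false — and it is.
Since Sia is a knave, "Quinn is a knight, and Soren and Alice are not the same type" needs to be false, which holds.
Farah is a knight, and the claim "Farah and Eva are different types, or else Cara is a knight" is indeed True.
Cara is a knight, so "Quinn and Sia are the same type" must be True — and it is.
Soren is a knave, and the claim "it is false that Alice is a knave" is indeed false.
Maya (knight): "Farah is a knight" — True. ✓
Eva is a knave; "Maya is a knave, and also Eva and Farah are the same type" is false, as required.
Quinn is a knave, so "it is false that Soren is a knave" must be false — and it is.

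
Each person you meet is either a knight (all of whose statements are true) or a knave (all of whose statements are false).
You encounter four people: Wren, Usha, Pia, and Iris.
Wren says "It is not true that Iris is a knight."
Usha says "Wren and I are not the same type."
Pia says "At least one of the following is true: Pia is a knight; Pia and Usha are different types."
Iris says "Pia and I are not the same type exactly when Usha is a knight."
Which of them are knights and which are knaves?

Knights: Pia and Iris. Knaves: Wren and Usha.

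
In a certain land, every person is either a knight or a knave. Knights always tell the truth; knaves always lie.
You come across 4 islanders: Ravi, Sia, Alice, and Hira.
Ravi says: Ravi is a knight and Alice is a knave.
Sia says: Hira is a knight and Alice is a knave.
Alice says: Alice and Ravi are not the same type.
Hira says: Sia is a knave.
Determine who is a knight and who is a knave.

Suppose Ravi is a knight. Then Ravi's statement "Ravi is a knight and Alice is a knave" would have to be true. Checking the 8 ways to assign the others, none is consistent with every speaker.
(For instance, with Sia=knave, Alice=knight, Hira=knight, Ravi's claim "Ravi is a knight and Alice is a knave" comes out false where it would need to be true.)
So Ravi must be a knave, making "Ravi is a knight and Alice is a knave" false. Taking Ravi=knave, Sia=knave, Alice=knight, Hira=knight, each remaining statement checks out:
  Sia (knave): "Hira is a knight and Alice is a knave" — false. ✓
  Alice (knight): "Alice and Ravi are not the same type" — true. ✓
  Hira (knight): "Sia is a knave" — true. ✓
This is the unique consistent assignment.

Ravi is a knave, Sia is a knave, Alice is a knight, and Hira is a knight.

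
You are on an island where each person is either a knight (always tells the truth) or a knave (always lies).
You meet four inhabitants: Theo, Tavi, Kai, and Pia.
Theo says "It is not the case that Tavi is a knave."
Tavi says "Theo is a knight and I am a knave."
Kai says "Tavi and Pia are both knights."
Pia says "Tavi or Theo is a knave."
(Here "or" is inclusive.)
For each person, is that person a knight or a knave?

Theo is a knave, Tavi is a knave, Kai is a knave, and Pia is a knight.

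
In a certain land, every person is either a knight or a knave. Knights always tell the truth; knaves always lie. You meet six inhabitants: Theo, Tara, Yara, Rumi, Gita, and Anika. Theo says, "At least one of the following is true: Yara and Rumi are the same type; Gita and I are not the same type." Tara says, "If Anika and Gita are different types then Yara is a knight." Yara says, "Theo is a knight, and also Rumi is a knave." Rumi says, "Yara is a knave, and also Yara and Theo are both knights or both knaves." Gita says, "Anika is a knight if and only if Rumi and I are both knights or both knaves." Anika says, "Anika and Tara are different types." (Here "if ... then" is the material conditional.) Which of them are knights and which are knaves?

Knights: Rumi and Anika. Knaves: Theo, Tara, Yara, and Gita.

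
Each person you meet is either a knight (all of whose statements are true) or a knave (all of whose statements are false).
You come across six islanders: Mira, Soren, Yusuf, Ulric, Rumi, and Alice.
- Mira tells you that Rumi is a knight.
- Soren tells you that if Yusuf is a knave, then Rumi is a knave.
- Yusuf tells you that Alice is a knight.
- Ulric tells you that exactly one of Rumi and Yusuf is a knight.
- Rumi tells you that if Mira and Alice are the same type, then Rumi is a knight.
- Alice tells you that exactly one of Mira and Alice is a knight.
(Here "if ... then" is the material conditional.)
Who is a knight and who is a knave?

Mira is a knave, Soren is a knight, Yusuf is a knave, Ulric is a knave, Rumi is a knave, and Alice is a knave.

Mira (knave): "Rumi is a knight" — false. ✓
Soren is a knight, and the claim "if Yusuf is a knave, then Rumi is a knave" is indeed true.
As a knave, Yusuf's statement "Alice is a knight" should be false; it is.
Ulric is a knave; "exactly one of Rumi and Yusuf is a knight" is false, as required.
Rumi is a knave; "if Mira and Alice are the same type, then Rumi is a knight" is false, as required.
Alice (knave): "exactly one of Mira and Alice is a knight" — false. ✓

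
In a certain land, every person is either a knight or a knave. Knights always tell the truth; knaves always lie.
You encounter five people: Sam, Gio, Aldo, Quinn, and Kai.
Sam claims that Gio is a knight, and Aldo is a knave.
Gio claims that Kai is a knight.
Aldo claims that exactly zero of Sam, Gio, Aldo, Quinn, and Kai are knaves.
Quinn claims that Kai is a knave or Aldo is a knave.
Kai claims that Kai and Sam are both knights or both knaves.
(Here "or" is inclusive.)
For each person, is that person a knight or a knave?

Sam is a knight, so "Gio is a knight, and Aldo is a knave" must be True — and it is.
As a knight, Gio's statement "Kai is a knight" should be True; it is.
Since Aldo is a knave, "exactly zero of Sam, Gio, Aldo, Quinn, and Kai are knaves" needs to be false, which holds.
Since Quinn is a knight, "Kai is a knave or Aldo is a knave" needs to be True, which holds.
Kai is a knight, and the claim "Kai and Sam are both knights or both knaves" is indeed True.

Sam is a knight, Gio is a knight, Aldo is a knave, Quinn is a knight, and Kai is a knight.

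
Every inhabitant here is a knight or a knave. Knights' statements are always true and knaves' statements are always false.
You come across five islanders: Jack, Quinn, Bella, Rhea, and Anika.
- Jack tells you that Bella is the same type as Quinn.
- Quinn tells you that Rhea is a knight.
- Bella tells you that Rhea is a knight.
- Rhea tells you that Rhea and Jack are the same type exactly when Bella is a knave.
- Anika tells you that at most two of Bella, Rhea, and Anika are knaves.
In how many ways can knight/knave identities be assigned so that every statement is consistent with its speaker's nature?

2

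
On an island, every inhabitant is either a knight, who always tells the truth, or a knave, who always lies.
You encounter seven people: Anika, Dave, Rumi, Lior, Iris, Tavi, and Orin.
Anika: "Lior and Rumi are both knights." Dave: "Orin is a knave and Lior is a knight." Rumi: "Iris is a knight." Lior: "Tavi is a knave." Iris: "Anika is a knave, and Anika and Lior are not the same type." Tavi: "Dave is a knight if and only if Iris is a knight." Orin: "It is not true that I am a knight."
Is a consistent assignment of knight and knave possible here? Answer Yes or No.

No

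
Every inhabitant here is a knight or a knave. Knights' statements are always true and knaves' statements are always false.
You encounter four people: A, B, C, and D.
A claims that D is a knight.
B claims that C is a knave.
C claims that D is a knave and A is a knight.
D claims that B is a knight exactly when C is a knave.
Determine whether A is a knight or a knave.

A is a knight.

Consistent assignments: {A=knight, B=knight, C=knave, D=knight}
In every consistent assignment, A is a knight.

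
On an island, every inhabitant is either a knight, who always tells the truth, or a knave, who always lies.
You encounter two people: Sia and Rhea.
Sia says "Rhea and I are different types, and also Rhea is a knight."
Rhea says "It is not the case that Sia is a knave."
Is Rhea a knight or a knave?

Rhea is a knave.

Consistent assignments: {Sia=knave, Rhea=knave}
In every consistent assignment, Rhea is a knave.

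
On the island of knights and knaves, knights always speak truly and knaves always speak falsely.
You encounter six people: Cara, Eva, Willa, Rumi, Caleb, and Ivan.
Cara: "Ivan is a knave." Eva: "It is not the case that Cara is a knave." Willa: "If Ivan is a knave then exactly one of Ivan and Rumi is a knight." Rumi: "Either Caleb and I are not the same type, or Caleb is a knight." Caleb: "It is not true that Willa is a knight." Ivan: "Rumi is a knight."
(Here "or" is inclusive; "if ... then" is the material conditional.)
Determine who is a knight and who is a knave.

Cara is a knave, Eva is a knave, Willa is a knight, Rumi is a knight, Caleb is a knave, and Ivan is a knight.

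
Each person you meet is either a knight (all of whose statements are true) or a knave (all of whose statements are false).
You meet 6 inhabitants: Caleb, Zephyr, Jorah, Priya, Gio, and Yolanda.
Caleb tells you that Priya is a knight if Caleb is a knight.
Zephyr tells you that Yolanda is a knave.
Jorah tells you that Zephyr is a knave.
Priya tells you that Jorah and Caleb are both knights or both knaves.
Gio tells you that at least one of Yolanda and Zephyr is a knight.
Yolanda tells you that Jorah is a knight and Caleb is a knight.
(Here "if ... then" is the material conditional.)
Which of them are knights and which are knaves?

Knights: Caleb, Jorah, Priya, Gio, and Yolanda. Knaves: Zephyr.

As a knight, Caleb's statement "Priya is a knight if Caleb is a knight" should be True; it is.
Zephyr is a knave; "Yolanda is a knave" is False, as required.
Since Jorah is a knight, "Zephyr is a knave" needs to be True, which holds.
Since Priya is a knight, "Jorah and Caleb are both knights or both knaves" needs to be True, which holds.
Since Gio is a knight, "at least one of Yolanda and Zephyr is a knight" needs to be True, which holds.
Yolanda is a knight, and the claim "Jorah is a knight and Caleb is a knight" is indeed True.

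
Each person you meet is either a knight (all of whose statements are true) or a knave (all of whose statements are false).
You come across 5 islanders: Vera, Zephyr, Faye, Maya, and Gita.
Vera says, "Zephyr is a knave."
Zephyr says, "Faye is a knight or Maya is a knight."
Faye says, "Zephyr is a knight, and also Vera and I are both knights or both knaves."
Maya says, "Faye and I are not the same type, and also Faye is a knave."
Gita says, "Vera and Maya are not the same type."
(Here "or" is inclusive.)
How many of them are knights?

2

The unique consistent assignment is Vera=knight, Zephyr=knave, Faye=knave, Maya=knave, Gita=knight.
That has 2 knights.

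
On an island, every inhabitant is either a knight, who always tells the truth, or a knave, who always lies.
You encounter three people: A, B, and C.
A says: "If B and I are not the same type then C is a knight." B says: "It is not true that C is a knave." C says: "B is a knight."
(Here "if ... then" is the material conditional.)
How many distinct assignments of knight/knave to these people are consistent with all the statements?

Consistent assignments:
  A=knight, B=knight, C=knight

1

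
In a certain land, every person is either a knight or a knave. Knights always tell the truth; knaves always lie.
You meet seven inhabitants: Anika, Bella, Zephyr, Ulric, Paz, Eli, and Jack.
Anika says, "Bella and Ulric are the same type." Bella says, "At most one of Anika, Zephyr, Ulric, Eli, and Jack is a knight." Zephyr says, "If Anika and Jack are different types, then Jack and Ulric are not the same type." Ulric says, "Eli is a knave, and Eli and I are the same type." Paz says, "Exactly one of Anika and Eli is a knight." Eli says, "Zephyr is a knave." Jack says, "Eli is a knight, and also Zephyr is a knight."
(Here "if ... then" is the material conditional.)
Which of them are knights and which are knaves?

Anika is a knight, so "Bella and Ulric are the same type" must be True — and it is.
Bella is a knave; "at most one of Anika, Zephyr, Ulric, Eli, and Jack is a knight" is false, as required.
Since Zephyr is a knave, "if Anika and Jack are different types, then Jack and Ulric are not the same type" needs to be false, which holds.
Ulric is a knave; "Eli is a knave, and Eli and I are the same type" is false, as required.
Paz is a knave; "exactly one of Anika and Eli is a knight" is false, as required.
Eli is a knight; "Zephyr is a knave" is True, as required.
Jack (knave): "Eli is a knight, and also Zephyr is a knight" — false. ✓

Anika is a knight, Bella is a knave, Zephyr is a knave, Ulric is a knave, Paz is a knave, Eli is a knight, and Jack is a knave.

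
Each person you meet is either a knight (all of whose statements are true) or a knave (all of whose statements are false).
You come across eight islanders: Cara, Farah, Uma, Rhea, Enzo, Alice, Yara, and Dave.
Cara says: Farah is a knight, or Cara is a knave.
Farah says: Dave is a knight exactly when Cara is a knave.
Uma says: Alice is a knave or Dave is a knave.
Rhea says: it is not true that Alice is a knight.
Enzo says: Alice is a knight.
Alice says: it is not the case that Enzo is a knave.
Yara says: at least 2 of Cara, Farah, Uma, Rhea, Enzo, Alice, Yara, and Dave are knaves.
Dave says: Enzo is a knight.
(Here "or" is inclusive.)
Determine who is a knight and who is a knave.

Knights: Cara, Farah, Uma, Rhea, and Yara. Knaves: Enzo, Alice, and Dave.

Cara is a knight; "Farah is a knight, or Cara is a knave" is True, as required.
Since Farah is a knight, "Dave is a knight exactly when Cara is a knave" needs to be True, which holds.
Since Uma is a knight, "Alice is a knave or Dave is a knave" needs to be True, which holds.
Rhea (knight): "it is not true that Alice is a knight" — True. ✓
As a knave, Enzo's statement "Alice is a knight" should be False; it is.
As a knave, Alice's statement "it is not the case that Enzo is a knave" should be False; it is.
As a knight, Yara's statement "at least 2 of Cara, Farah, Uma, Rhea, Enzo, Alice, Yara, and Dave are knaves" should be True; it is.
Dave is a knave, so "Enzo is a knight" must be False — and it is.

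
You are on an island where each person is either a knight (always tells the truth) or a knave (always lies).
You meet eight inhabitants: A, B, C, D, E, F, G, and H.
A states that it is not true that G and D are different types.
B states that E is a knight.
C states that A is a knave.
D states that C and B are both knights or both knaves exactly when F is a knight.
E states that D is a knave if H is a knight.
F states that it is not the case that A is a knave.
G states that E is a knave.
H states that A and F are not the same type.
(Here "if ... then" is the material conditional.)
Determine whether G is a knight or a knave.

G is a knave.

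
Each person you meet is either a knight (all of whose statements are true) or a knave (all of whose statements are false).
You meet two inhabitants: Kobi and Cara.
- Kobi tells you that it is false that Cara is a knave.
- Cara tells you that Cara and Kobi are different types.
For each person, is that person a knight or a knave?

Suppose Kobi is a knight. Then Kobi's statement "it is false that Cara is a knave" would have to be true. Checking the 2 ways to assign the others, none is consistent with every speaker.
(For instance, with Cara=knave, Kobi's claim "it is false that Cara is a knave" comes out false where it would need to be true.)
So Kobi must be a knave, making "it is false that Cara is a knave" false. Taking Kobi=knave, Cara=knave, each remaining statement checks out:
  Cara (knave): "Cara and Kobi are different types" — false. ✓
This is the unique consistent assignment.

Kobi is a knave and Cara is a knave.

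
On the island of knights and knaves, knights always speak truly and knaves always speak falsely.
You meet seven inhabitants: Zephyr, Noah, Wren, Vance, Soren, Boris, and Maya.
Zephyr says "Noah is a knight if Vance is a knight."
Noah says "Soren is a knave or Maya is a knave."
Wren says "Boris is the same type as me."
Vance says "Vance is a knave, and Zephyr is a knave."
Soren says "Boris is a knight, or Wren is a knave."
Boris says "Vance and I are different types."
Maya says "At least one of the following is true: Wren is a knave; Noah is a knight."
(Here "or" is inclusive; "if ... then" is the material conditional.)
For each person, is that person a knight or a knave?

Zephyr is a knight, and the claim "Noah is a knight if Vance is a knight" is indeed true.
As a knave, Noah's statement "Soren is a knave or Maya is a knave" should be False; it is.
Wren is a knave, so "Boris is the same type as me" must be False — and it is.
As a knave, Vance's statement "Vance is a knave, and Zephyr is a knave" should be False; it is.
Soren is a knight, and the claim "Boris is a knight, or Wren is a knave" is indeed true.
Since Boris is a knight, "Vance and I are different types" needs to be true, which holds.
Maya (knight): "at least one of the following is true: Wren is a knave; Noah is a knight" — true. ✓

Zephyr is a knight, Noah is a knave, Wren is a knave, Vance is a knave, Soren is a knight, Boris is a knight, and Maya is a knight.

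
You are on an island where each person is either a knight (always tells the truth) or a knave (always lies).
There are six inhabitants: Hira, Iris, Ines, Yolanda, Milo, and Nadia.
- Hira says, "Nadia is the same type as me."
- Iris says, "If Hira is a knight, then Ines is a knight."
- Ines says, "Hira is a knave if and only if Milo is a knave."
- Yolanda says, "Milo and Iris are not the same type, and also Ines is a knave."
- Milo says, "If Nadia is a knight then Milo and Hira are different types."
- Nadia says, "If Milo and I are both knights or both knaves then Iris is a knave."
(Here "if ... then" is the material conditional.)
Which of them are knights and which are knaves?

As a knave, Hira's statement "Nadia is the same type as me" should be False; it is.
Since Iris is a knight, "if Hira is a knight, then Ines is a knight" needs to be true, which holds.
Ines is a knight; "Hira is a knave if and only if Milo is a knave" is true, as required.
Since Yolanda is a knave, "Milo and Iris are not the same type, and also Ines is a knave" needs to be False, which holds.
Since Milo is a knave, "if Nadia is a knight then Milo and Hira are different types" needs to be False, which holds.
Nadia is a knight, so "if Milo and I are both knights or both knaves then Iris is a knave" must be true — and it is.

Knights: Iris, Ines, and Nadia. Knaves: Hira, Yolanda, and Milo.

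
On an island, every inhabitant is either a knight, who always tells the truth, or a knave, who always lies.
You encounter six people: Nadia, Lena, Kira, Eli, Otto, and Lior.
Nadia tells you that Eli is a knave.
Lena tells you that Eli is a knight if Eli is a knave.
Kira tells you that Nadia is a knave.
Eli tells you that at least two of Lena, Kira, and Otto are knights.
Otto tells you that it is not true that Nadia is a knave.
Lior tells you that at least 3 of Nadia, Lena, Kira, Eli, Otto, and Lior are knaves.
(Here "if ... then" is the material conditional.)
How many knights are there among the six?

The unique consistent assignment is Nadia=knight, Lena=knave, Kira=knave, Eli=knave, Otto=knight, Lior=knight.
That has 3 knights.

3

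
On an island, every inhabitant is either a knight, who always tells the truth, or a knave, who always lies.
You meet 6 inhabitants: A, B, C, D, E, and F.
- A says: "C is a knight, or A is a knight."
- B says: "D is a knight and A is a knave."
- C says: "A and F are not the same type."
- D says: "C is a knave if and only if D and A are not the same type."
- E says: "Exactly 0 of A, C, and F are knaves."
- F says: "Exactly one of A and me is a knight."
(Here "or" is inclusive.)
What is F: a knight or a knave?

F is a knave.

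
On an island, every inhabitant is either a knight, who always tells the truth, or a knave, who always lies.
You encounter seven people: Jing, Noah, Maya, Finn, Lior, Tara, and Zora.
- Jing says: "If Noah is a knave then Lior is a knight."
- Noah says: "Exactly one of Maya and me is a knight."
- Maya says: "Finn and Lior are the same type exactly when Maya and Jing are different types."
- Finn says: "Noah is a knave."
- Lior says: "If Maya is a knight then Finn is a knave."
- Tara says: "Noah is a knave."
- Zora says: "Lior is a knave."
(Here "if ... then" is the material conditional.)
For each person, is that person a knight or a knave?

Jing is a knight, Noah is a knight, Maya is a knave, Finn is a knave, Lior is a knight, Tara is a knave, and Zora is a knave.

Jing (knight): "if Noah is a knave then Lior is a knight" — true. ✓
Since Noah is a knight, "exactly one of Maya and me is a knight" needs to be true, which holds.
Since Maya is a knave, "Finn and Lior are the same type exactly when Maya and Jing are different types" needs to be false, which holds.
Finn is a knave; "Noah is a knave" is false, as required.
Lior (knight): "if Maya is a knight then Finn is a knave" — true. ✓
Tara is a knave; "Noah is a knave" is false, as required.
Zora is a knave, so "Lior is a knave" must be false — and it is.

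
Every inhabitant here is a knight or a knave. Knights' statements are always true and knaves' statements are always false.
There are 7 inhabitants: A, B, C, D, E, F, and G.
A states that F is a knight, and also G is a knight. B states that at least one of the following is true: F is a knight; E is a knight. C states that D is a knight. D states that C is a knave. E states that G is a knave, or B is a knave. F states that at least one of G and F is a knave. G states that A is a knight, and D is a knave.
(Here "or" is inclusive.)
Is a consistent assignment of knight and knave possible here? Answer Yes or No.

No

Checking all 128 assignments, each has at least one speaker whose statement's truth value contradicts their type.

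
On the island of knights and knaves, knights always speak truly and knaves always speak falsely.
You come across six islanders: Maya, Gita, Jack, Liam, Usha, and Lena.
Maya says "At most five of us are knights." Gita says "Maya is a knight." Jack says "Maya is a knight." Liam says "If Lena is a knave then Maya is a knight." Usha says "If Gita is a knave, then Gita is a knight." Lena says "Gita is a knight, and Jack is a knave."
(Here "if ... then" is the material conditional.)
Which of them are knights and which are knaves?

Maya is a knight, Gita is a knight, Jack is a knight, Liam is a knight, Usha is a knight, and Lena is a knave.

Maya is a knight, so "at most five of us are knights" must be true — and it is.
Gita is a knight, so "Maya is a knight" must be true — and it is.
Jack (knight): "Maya is a knight" — true. ✓
Liam is a knight; "if Lena is a knave then Maya is a knight" is true, as required.
Usha is a knight; "if Gita is a knave, then Gita is a knight" is true, as required.
As a knave, Lena's statement "Gita is a knight, and Jack is a knave" should be False; it is.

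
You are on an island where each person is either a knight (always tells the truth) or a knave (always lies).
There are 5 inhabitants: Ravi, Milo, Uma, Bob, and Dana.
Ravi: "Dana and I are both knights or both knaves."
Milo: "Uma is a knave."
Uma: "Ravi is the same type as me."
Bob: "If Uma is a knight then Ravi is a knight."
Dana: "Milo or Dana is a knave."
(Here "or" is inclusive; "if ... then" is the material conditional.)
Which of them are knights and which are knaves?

Ravi is a knight, Milo is a knave, Uma is a knight, Bob is a knight, and Dana is a knight.

Ravi is a knight, so "Dana and I are both knights or both knaves" must be True — and it is.
As a knave, Milo's statement "Uma is a knave" should be False; it is.
As a knight, Uma's statement "Ravi is the same type as me" should be True; it is.
Bob is a knight; "if Uma is a knight then Ravi is a knight" is True, as required.
Dana is a knight, and the claim "Milo or Dana is a knave" is indeed True.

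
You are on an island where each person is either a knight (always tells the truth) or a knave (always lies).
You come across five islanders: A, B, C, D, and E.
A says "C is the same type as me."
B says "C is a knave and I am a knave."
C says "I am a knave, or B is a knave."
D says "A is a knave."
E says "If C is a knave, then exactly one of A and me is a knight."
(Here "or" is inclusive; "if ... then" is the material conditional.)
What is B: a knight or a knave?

B is a knave.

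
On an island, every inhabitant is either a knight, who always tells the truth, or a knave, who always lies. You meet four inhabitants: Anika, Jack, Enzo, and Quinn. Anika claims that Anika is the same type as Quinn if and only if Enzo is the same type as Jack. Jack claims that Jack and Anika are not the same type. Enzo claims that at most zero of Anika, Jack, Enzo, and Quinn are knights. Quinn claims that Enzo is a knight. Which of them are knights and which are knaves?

Suppose Anika is a knight. Then Anika's statement "Anika is the same type as Quinn if and only if Enzo is the same type as Jack" would have to be true. Checking the 8 ways to assign the others, none is consistent with every speaker.
(For instance, with Jack=knight, Enzo=knave, Quinn=knave, Jack's claim "Jack and Anika are not the same type" comes out false where it would need to be true.)
So Anika must be a knave, making "Anika is the same type as Quinn if and only if Enzo is the same type as Jack" false. Taking Anika=knave, Jack=knight, Enzo=knave, Quinn=knave, each remaining statement checks out:
  Jack (knight): "Jack and Anika are not the same type" — true. ✓
  Enzo (knave): "at most zero of Anika, Jack, Enzo, and Quinn are knights" — false. ✓
  Quinn (knave): "Enzo is a knight" — false. ✓
This is the unique consistent assignment.

Anika is a knave, Jack is a knight, Enzo is a knave, and Quinn is a knave.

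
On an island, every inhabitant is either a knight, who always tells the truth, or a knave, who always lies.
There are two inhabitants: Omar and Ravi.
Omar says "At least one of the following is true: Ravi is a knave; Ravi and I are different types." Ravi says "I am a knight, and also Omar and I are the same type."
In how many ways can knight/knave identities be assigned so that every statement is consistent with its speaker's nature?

1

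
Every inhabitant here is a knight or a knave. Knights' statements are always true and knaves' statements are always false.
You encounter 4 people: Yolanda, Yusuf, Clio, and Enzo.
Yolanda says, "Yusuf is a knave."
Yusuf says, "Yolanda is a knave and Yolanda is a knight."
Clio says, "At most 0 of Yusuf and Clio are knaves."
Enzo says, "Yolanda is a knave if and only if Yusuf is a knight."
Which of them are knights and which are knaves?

Yolanda is a knight, and the claim "Yusuf is a knave" is indeed True.
Yusuf is a knave; "Yolanda is a knave and Yolanda is a knight" is false, as required.
Clio is a knave, and the claim "at most 0 of Yusuf and Clio are knaves" is indeed false.
Since Enzo is a knight, "Yolanda is a knave if and only if Yusuf is a knight" needs to be True, which holds.

Knights: Yolanda and Enzo. Knaves: Yusuf and Clio.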